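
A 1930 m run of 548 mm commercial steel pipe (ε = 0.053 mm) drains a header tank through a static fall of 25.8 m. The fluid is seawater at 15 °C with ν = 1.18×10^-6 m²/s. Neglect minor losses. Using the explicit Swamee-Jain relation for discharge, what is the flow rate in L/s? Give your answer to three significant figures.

Swamee-Jain (Type II): Q = -0.965·√(gD⁵h_f/L)·ln[ε/(3.7D) + √(3.17ν²L/(gD³h_f))]
√(gD⁵h_f/L) = √(9.81·0.548⁵·25.8/1930) = 0.08050
ε/(3.7D) = 2.61×10^-5; √(3.17ν²L/(gD³h_f)) = 1.43×10^-5
Q = -0.965·0.08050·ln(4.044×10^-5) = 0.7858 m³/s
Check: V = 3.33 m/s, Re = 1.55×10^6, f = 0.01302, h_f = 26.0 m ≈ 25.8 m ✓

Q ≈ 786 L/s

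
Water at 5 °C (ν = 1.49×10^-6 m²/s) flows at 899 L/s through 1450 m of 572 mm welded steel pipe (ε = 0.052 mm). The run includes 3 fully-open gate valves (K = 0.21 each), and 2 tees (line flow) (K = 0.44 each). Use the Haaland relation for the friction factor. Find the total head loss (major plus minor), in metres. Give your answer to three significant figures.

H_L ≈ 21.3 m

V = 4Q/(πD²) = 3.498 m/s; V²/2g = 0.6238 m
Re = 1.34×10^6, ε/D = 9.09×10^-5 → f = 0.01289 (Haaland)
Major: h_f = f(L/D)·V²/2g = 0.01289·2535·0.6238 = 20.38 m
Minor: ΣK = 1.51; h_m = ΣK·V²/2g = 0.9420 m
Total H_L = 20.38 + 0.9420 = 21.32 m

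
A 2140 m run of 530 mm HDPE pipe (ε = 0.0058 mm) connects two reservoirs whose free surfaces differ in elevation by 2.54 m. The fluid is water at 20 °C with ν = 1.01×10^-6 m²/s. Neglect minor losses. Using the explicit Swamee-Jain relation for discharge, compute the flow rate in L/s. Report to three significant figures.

Q ≈ 213 L/s

Swamee-Jain (Type II): Q = -0.965·√(gD⁵h_f/L)·ln[ε/(3.7D) + √(3.17ν²L/(gD³h_f))]
√(gD⁵h_f/L) = √(9.81·0.530⁵·2.54/2140) = 0.02207
ε/(3.7D) = 2.96×10^-6; √(3.17ν²L/(gD³h_f)) = 4.32×10^-5
Q = -0.965·0.02207·ln(4.615×10^-5) = 0.2126 m³/s
Check: V = 0.964 m/s, Re = 5.06×10^5, f = 0.01324, h_f = 2.53 m ≈ 2.54 m ✓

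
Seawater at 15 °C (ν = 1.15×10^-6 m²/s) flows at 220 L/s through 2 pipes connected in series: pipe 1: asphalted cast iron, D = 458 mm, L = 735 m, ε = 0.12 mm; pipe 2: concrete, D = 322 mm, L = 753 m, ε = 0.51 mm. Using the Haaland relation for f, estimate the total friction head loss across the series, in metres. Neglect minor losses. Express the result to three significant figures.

Pipe 1: V = 1.335 m/s, Re = 5.32×10^5, ε/D = 2.62×10^-4, f = 0.01577, h_1 = f(L/D)V²/2g = 2.301 m
Pipe 2: V = 2.702 m/s, Re = 7.56×10^5, ε/D = 0.00158, f = 0.02233, h_2 = f(L/D)V²/2g = 19.42 m
Series → Q common, losses add: H = Σh = 21.73 m

H ≈ 21.7 m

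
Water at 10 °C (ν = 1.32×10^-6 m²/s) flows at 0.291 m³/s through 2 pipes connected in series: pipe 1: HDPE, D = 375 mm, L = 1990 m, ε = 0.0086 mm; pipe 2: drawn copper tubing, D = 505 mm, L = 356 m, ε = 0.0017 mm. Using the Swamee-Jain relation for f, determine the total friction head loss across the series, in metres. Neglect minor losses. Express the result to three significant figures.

H ≈ 24.7 m

Pipe 1: V = 2.635 m/s, Re = 7.49×10^5, ε/D = 2.29×10^-5, f = 0.01265, h_1 = f(L/D)V²/2g = 23.75 m
Pipe 2: V = 1.453 m/s, Re = 5.56×10^5, ε/D = 3.37×10^-6, f = 0.01290, h_2 = f(L/D)V²/2g = 0.9787 m
Series → Q common, losses add: H = Σh = 24.73 m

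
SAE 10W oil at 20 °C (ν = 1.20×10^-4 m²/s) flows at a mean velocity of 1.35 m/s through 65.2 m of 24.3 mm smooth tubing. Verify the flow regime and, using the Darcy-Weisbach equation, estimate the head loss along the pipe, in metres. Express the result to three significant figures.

Re = VD/ν = 1.35·0.02430/1.20×10^-4 = 273 → laminar (Re < 2300)
f = 64/Re = 0.2341
h_f = f(L/D)V²/(2g) = 0.2341·(65.2/0.02430)·1.35²/(2·9.81) = 58.35 m

h_f ≈ 58.3 m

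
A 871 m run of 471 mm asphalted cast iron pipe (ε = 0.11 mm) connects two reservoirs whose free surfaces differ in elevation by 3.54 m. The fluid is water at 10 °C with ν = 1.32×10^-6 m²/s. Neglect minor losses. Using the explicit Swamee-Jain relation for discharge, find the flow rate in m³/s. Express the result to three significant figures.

Swamee-Jain (Type II): Q = -0.965·√(gD⁵h_f/L)·ln[ε/(3.7D) + √(3.17ν²L/(gD³h_f))]
√(gD⁵h_f/L) = √(9.81·0.471⁵·3.54/871) = 0.03040
ε/(3.7D) = 6.31×10^-5; √(3.17ν²L/(gD³h_f)) = 3.64×10^-5
Q = -0.965·0.03040·ln(9.953×10^-5) = 0.2703 m³/s
Check: V = 1.55 m/s, Re = 5.54×10^5, f = 0.01569, h_f = 3.56 m ≈ 3.54 m ✓

Q ≈ 0.270 m³/s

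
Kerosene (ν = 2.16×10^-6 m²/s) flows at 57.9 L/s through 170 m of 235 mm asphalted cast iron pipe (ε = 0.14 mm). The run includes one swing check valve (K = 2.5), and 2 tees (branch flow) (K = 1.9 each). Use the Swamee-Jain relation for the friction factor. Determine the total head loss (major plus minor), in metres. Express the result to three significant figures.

H_L ≈ 1.89 m

V = 4Q/(πD²) = 1.335 m/s; V²/2g = 0.09083 m
Re = 1.45×10^5, ε/D = 5.96×10^-4 → f = 0.01999 (Swamee-Jain)
Major: h_f = f(L/D)·V²/2g = 0.01999·723.4·0.09083 = 1.313 m
Minor: ΣK = 6.30; h_m = ΣK·V²/2g = 0.5722 m
Total H_L = 1.313 + 0.5722 = 1.886 m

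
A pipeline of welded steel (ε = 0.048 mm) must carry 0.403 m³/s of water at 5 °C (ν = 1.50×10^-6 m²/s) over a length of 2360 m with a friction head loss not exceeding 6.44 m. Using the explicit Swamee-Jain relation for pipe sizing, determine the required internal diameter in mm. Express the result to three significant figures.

Swamee-Jain (Type III): D = 0.66·[ε^1.25·(LQ²/(gh_f))^4.75 + ν·Q^9.4·(L/(gh_f))^5.2]^0.04
LQ²/(gh_f) = 6.067; L/(gh_f) = 37.36
Term 1 = ε^1.25·(…)^4.75 = 0.0209; Term 2 = ν·Q^9.4·(…)^5.2 = 0.0439
D = 0.66·(0.0209 + 0.0439)^0.04 = 0.5916 m = 592 mm
Check: V = 1.47 m/s, Re = 5.78×10^5, f = 0.01399, h_f = 6.12 m ≈ 6.44 m ✓

D ≈ 592 mm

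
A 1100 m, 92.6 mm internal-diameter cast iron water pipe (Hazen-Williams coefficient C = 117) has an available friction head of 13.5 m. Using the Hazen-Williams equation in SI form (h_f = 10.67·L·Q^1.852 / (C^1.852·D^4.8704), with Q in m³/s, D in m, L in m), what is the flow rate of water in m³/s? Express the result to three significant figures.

Q ≈ 0.00580 m³/s

Rearranging: Q = [h_f·C^1.852·D^4.8704 / (10.67·L)]^(1/1.852)
Q = [13.5·117^1.852·0.0926^4.8704 / (10.67·1100)]^0.540 = 0.005801 m³/s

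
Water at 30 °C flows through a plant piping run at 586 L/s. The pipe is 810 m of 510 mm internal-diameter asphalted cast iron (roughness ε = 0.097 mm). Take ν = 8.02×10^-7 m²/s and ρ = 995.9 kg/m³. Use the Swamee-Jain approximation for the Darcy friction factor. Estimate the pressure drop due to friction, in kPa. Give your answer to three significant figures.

Δp ≈ 92.7 kPa

V = 4Q/(πD²) = 4·0.586/(π·0.510²) = 2.869 m/s
Re = VD/ν = 2.869·0.510/8.02×10^-7 = 1.82×10^6 → turbulent
ε/D = 0.097/510 = 1.90×10^-4
Swamee-Jain: f = 0.01425
h_f = f(L/D)V²/(2g) = 0.01425·(810/0.510)·2.869²/(2·9.81) = 9.490 m
Δp = ρg·h_f = 995.9·9.81·9.490 = 92.71 kPa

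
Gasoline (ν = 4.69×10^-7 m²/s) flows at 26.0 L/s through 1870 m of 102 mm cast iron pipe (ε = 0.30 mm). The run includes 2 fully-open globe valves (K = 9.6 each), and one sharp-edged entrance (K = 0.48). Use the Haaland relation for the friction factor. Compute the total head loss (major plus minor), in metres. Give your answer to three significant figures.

H_L ≈ 259 m

V = 4Q/(πD²) = 3.182 m/s; V²/2g = 0.5160 m
Re = 6.92×10^5, ε/D = 0.00294 → f = 0.02625 (Haaland)
Major: h_f = f(L/D)·V²/2g = 0.02625·18333·0.5160 = 248.3 m
Minor: ΣK = 19.7; h_m = ΣK·V²/2g = 10.16 m
Total H_L = 248.3 + 10.16 = 258.5 m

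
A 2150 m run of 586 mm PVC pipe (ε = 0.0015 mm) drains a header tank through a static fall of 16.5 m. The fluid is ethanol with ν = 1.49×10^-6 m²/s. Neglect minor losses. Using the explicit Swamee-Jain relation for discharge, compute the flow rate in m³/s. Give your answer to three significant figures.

Q ≈ 0.746 m³/s

Swamee-Jain (Type II): Q = -0.965·√(gD⁵h_f/L)·ln[ε/(3.7D) + √(3.17ν²L/(gD³h_f))]
√(gD⁵h_f/L) = √(9.81·0.586⁵·16.5/2150) = 0.07213
ε/(3.7D) = 6.92×10^-7; √(3.17ν²L/(gD³h_f)) = 2.16×10^-5
Q = -0.965·0.07213·ln(2.225×10^-5) = 0.7457 m³/s
Check: V = 2.76 m/s, Re = 1.09×10^6, f = 0.01151, h_f = 16.5 m ≈ 16.5 m ✓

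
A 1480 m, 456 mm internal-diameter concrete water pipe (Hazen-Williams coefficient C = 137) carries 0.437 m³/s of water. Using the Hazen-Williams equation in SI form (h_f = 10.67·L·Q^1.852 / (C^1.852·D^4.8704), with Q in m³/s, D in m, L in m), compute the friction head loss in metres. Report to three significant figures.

h_f ≈ 17.2 m

h_f = 10.67·1480·0.437^1.852 / (137^1.852·0.456^4.8704) = 17.23 m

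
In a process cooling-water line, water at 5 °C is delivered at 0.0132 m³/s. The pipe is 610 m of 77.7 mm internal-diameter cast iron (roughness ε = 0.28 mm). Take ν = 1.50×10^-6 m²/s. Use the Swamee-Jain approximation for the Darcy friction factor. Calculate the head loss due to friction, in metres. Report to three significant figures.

h_f ≈ 88.7 m

V = 4Q/(πD²) = 4·0.0132/(π·0.0777²) = 2.784 m/s
Re = VD/ν = 2.784·0.0777/1.50×10^-6 = 1.44×10^5 → turbulent
ε/D = 0.28/77.7 = 0.00360
Swamee-Jain: f = 0.02859
h_f = f(L/D)V²/(2g) = 0.02859·(610/0.0777)·2.784²/(2·9.81) = 88.67 m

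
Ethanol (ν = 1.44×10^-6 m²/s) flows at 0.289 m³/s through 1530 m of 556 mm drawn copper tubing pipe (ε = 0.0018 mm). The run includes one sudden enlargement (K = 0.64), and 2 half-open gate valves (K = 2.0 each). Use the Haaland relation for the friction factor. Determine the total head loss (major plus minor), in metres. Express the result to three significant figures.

V = 4Q/(πD²) = 1.190 m/s; V²/2g = 0.07221 m
Re = 4.60×10^5, ε/D = 3.24×10^-6 → f = 0.01330 (Haaland)
Major: h_f = f(L/D)·V²/2g = 0.01330·2752·0.07221 = 2.642 m
Minor: ΣK = 4.64; h_m = ΣK·V²/2g = 0.3351 m
Total H_L = 2.642 + 0.3351 = 2.977 m

H_L ≈ 2.98 m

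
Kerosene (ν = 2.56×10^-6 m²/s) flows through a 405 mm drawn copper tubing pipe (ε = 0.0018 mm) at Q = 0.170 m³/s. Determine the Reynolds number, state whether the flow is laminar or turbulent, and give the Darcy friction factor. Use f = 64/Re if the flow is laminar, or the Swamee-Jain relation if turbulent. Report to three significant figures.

Re ≈ 2.09×10^5; turbulent; f ≈ 0.0154

V = 4Q/(πD²) = 1.320 m/s
Re = VD/ν = 1.320·0.405/2.56×10^-6 = 2.09×10^5
Re > 4000 → turbulent; ε/D = 4.44×10^-6
Swamee-Jain: f = 0.01544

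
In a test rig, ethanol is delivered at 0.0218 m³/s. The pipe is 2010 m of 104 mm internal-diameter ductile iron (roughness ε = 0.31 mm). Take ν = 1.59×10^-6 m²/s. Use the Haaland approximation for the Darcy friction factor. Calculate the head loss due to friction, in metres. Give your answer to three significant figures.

V = 4Q/(πD²) = 4·0.0218/(π·0.104²) = 2.566 m/s
Re = VD/ν = 2.566·0.104/1.59×10^-6 = 1.68×10^5 → turbulent
ε/D = 0.31/104 = 0.00298
Haaland: f = 0.02689
h_f = f(L/D)V²/(2g) = 0.02689·(2010/0.104)·2.566²/(2·9.81) = 174.4 m

h_f ≈ 174 m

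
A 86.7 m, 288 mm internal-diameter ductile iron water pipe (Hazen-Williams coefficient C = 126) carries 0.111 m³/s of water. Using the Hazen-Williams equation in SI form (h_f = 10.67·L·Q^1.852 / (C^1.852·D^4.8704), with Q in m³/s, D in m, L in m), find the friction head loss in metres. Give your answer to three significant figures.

h_f = 10.67·86.7·0.111^1.852 / (126^1.852·0.288^4.8704) = 0.8734 m

h_f ≈ 0.873 m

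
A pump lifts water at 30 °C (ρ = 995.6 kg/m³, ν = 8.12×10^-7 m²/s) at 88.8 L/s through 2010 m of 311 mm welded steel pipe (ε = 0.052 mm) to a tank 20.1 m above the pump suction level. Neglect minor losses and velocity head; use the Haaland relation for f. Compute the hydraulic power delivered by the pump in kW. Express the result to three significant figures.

V = 4Q/(πD²) = 1.169 m/s; Re = 4.48×10^5; ε/D = 1.67×10^-4; f = 0.01513
h_f = f(L/D)V²/2g = 6.811 m
Total head H = z + h_f = 20.1 + 6.811 = 26.91 m
P_hyd = ρgQH = 995.6·9.81·0.0888·26.91 = 23.34 kW

P_hyd ≈ 23.3 kW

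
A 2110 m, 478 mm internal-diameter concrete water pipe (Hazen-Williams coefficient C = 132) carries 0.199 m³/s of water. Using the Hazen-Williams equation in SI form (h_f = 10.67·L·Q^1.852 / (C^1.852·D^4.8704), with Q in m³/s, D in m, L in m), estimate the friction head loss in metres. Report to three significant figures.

h_f = 10.67·2110·0.199^1.852 / (132^1.852·0.478^4.8704) = 4.875 m

h_f ≈ 4.87 m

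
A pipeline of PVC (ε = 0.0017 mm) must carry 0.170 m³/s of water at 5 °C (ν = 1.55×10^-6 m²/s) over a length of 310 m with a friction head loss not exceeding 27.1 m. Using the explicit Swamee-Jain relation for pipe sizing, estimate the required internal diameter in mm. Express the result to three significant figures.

D ≈ 205 mm

Swamee-Jain (Type III): D = 0.66·[ε^1.25·(LQ²/(gh_f))^4.75 + ν·Q^9.4·(L/(gh_f))^5.2]^0.04
LQ²/(gh_f) = 0.03370; L/(gh_f) = 1.166
Term 1 = ε^1.25·(…)^4.75 = 6.23×10^-15; Term 2 = ν·Q^9.4·(…)^5.2 = 2.01×10^-13
D = 0.66·(6.23×10^-15 + 2.01×10^-13)^0.04 = 0.2052 m = 205 mm
Check: V = 5.14 m/s, Re = 6.80×10^5, f = 0.01256, h_f = 25.5 m ≈ 27.1 m ✓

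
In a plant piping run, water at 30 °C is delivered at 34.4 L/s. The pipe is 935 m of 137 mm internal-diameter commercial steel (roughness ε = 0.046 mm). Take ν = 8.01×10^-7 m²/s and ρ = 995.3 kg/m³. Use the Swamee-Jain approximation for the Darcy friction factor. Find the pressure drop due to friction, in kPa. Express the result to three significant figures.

Δp ≈ 313 kPa

V = 4Q/(πD²) = 4·0.0344/(π·0.137²) = 2.334 m/s
Re = VD/ν = 2.334·0.137/8.01×10^-7 = 3.99×10^5 → turbulent
ε/D = 0.046/137 = 3.36×10^-4
Swamee-Jain: f = 0.01691
h_f = f(L/D)V²/(2g) = 0.01691·(935/0.137)·2.334²/(2·9.81) = 32.04 m
Δp = ρg·h_f = 995.3·9.81·32.04 = 312.8 kPa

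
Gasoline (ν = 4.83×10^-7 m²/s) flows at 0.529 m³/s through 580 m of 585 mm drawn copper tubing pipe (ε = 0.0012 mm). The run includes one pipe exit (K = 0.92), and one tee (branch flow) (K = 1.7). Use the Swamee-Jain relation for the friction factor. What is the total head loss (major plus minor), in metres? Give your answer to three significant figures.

H_L ≈ 2.51 m

V = 4Q/(πD²) = 1.968 m/s; V²/2g = 0.1974 m
Re = 2.38×10^6, ε/D = 2.05×10^-6 → f = 0.01017 (Swamee-Jain)
Major: h_f = f(L/D)·V²/2g = 0.01017·991.5·0.1974 = 1.991 m
Minor: ΣK = 2.62; h_m = ΣK·V²/2g = 0.5173 m
Total H_L = 1.991 + 0.5173 = 2.508 m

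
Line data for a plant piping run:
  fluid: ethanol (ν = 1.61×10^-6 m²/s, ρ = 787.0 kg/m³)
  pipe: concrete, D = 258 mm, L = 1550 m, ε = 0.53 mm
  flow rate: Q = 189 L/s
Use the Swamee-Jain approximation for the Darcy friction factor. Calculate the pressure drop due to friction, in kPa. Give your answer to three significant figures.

Δp ≈ 742 kPa

V = 4Q/(πD²) = 4·0.189/(π·0.258²) = 3.615 m/s
Re = VD/ν = 3.615·0.258/1.61×10^-6 = 5.79×10^5 → turbulent
ε/D = 0.53/258 = 0.00205
Swamee-Jain: f = 0.02400
h_f = f(L/D)V²/(2g) = 0.02400·(1550/0.258)·3.615²/(2·9.81) = 96.06 m
Δp = ρg·h_f = 787.0·9.81·96.06 = 741.6 kPa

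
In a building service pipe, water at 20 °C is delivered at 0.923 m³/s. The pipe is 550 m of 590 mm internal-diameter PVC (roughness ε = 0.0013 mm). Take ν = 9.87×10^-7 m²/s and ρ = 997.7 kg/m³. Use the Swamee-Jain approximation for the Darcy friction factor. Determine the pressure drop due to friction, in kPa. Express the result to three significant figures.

Δp ≈ 55.3 kPa

V = 4Q/(πD²) = 4·0.923/(π·0.590²) = 3.376 m/s
Re = VD/ν = 3.376·0.590/9.87×10^-7 = 2.02×10^6 → turbulent
ε/D = 0.0013/590 = 2.20×10^-6
Swamee-Jain: f = 0.01043
h_f = f(L/D)V²/(2g) = 0.01043·(550/0.590)·3.376²/(2·9.81) = 5.651 m
Δp = ρg·h_f = 997.7·9.81·5.651 = 55.31 kPa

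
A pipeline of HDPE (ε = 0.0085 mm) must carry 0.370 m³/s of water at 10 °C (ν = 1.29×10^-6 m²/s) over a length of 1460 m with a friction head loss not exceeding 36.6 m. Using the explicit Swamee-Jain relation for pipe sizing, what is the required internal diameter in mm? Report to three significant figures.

D ≈ 356 mm

Swamee-Jain (Type III): D = 0.66·[ε^1.25·(LQ²/(gh_f))^4.75 + ν·Q^9.4·(L/(gh_f))^5.2]^0.04
LQ²/(gh_f) = 0.5567; L/(gh_f) = 4.066
Term 1 = ε^1.25·(…)^4.75 = 2.84×10^-8; Term 2 = ν·Q^9.4·(…)^5.2 = 1.66×10^-7
D = 0.66·(2.84×10^-8 + 1.66×10^-7)^0.04 = 0.3557 m = 356 mm
Check: V = 3.72 m/s, Re = 1.03×10^6, f = 0.01212, h_f = 35.2 m ≈ 36.6 m ✓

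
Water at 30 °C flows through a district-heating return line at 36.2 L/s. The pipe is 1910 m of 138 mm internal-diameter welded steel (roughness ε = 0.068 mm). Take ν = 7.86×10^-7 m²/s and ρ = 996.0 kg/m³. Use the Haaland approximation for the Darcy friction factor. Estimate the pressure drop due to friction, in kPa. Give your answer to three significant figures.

V = 4Q/(πD²) = 4·0.0362/(π·0.138²) = 2.420 m/s
Re = VD/ν = 2.420·0.138/7.86×10^-7 = 4.25×10^5 → turbulent
ε/D = 0.068/138 = 4.93×10^-4
Haaland: f = 0.01767
h_f = f(L/D)V²/(2g) = 0.01767·(1910/0.138)·2.420²/(2·9.81) = 73.01 m
Δp = ρg·h_f = 996.0·9.81·73.01 = 713.4 kPa

Δp ≈ 713 kPa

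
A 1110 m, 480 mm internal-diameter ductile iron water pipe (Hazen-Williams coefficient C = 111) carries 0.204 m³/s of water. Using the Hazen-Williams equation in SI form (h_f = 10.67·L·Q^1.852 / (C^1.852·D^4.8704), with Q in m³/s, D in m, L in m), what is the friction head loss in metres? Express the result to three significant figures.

h_f = 10.67·1110·0.204^1.852 / (111^1.852·0.480^4.8704) = 3.626 m

h_f ≈ 3.63 m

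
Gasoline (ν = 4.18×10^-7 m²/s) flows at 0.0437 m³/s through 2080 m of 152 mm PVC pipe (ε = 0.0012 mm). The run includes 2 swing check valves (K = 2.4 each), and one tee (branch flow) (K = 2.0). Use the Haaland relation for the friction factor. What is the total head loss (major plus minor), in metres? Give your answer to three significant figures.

H_L ≈ 50.5 m

V = 4Q/(πD²) = 2.408 m/s; V²/2g = 0.2956 m
Re = 8.76×10^5, ε/D = 7.89×10^-6 → f = 0.01198 (Haaland)
Major: h_f = f(L/D)·V²/2g = 0.01198·13684·0.2956 = 48.45 m
Minor: ΣK = 6.80; h_m = ΣK·V²/2g = 2.010 m
Total H_L = 48.45 + 2.010 = 50.46 m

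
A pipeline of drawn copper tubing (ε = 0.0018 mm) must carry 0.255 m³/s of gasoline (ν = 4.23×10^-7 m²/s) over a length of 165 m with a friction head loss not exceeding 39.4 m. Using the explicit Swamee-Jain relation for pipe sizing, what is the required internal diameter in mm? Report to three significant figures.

Swamee-Jain (Type III): D = 0.66·[ε^1.25·(LQ²/(gh_f))^4.75 + ν·Q^9.4·(L/(gh_f))^5.2]^0.04
LQ²/(gh_f) = 0.02776; L/(gh_f) = 0.4269
Term 1 = ε^1.25·(…)^4.75 = 2.66×10^-15; Term 2 = ν·Q^9.4·(…)^5.2 = 1.33×10^-14
D = 0.66·(2.66×10^-15 + 1.33×10^-14)^0.04 = 0.1852 m = 185 mm
Check: V = 9.46 m/s, Re = 4.14×10^6, f = 0.009816, h_f = 39.9 m ≈ 39.4 m ✓

D ≈ 185 mm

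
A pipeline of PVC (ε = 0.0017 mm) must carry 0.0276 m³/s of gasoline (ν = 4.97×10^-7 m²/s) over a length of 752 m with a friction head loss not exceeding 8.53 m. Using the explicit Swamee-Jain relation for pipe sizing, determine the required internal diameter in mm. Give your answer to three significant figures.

D ≈ 151 mm

Swamee-Jain (Type III): D = 0.66·[ε^1.25·(LQ²/(gh_f))^4.75 + ν·Q^9.4·(L/(gh_f))^5.2]^0.04
LQ²/(gh_f) = 0.006846; L/(gh_f) = 8.987
Term 1 = ε^1.25·(…)^4.75 = 3.21×10^-18; Term 2 = ν·Q^9.4·(…)^5.2 = 9.99×10^-17
D = 0.66·(3.21×10^-18 + 9.99×10^-17)^0.04 = 0.1514 m = 151 mm
Check: V = 1.53 m/s, Re = 4.67×10^5, f = 0.01342, h_f = 7.99 m ≈ 8.53 m ✓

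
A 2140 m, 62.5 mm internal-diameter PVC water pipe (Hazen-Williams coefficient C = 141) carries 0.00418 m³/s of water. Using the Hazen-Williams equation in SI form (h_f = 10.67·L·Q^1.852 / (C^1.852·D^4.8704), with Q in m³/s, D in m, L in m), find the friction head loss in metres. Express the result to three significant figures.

h_f ≈ 68.7 m

h_f = 10.67·2140·0.00418^1.852 / (141^1.852·0.0625^4.8704) = 68.74 m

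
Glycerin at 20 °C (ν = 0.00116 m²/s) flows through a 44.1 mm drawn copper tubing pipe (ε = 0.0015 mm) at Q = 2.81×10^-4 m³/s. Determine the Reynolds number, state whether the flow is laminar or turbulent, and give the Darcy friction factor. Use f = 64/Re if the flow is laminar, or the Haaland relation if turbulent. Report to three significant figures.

V = 4Q/(πD²) = 0.1840 m/s
Re = VD/ν = 0.1840·0.0441/0.00116 = 6.99
Re < 2300 → laminar → f = 64/Re = 9.151

Re ≈ 6.99; laminar; f = 64/Re ≈ 9.15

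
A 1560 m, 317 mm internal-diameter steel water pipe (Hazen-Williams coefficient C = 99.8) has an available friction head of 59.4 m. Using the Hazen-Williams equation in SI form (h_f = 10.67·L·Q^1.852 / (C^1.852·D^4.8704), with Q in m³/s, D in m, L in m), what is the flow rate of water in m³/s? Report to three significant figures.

Q ≈ 0.232 m³/s

Rearranging: Q = [h_f·C^1.852·D^4.8704 / (10.67·L)]^(1/1.852)
Q = [59.4·99.8^1.852·0.317^4.8704 / (10.67·1560)]^0.540 = 0.2320 m³/s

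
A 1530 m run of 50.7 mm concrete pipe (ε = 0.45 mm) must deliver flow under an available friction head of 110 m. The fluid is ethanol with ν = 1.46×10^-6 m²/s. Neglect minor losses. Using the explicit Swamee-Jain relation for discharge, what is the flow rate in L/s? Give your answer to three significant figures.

Swamee-Jain (Type II): Q = -0.965·√(gD⁵h_f/L)·ln[ε/(3.7D) + √(3.17ν²L/(gD³h_f))]
√(gD⁵h_f/L) = √(9.81·0.0507⁵·110/1530) = 4.861×10^-4
ε/(3.7D) = 0.00240; √(3.17ν²L/(gD³h_f)) = 2.71×10^-4
Q = -0.965·4.861×10^-4·ln(0.002670) = 0.002780 m³/s
Check: V = 1.38 m/s, Re = 4.78×10^4, f = 0.03813, h_f = 111 m ≈ 110 m ✓

Q ≈ 2.78 L/s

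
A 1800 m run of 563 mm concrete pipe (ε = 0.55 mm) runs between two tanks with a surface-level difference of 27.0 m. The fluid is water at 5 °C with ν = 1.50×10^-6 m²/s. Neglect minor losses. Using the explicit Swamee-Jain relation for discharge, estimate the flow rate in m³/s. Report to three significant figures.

Q ≈ 0.720 m³/s

Swamee-Jain (Type II): Q = -0.965·√(gD⁵h_f/L)·ln[ε/(3.7D) + √(3.17ν²L/(gD³h_f))]
√(gD⁵h_f/L) = √(9.81·0.563⁵·27.0/1800) = 0.09123
ε/(3.7D) = 2.64×10^-4; √(3.17ν²L/(gD³h_f)) = 1.65×10^-5
Q = -0.965·0.09123·ln(2.805×10^-4) = 0.7201 m³/s
Check: V = 2.89 m/s, Re = 1.09×10^6, f = 0.01990, h_f = 27.1 m ≈ 27.0 m ✓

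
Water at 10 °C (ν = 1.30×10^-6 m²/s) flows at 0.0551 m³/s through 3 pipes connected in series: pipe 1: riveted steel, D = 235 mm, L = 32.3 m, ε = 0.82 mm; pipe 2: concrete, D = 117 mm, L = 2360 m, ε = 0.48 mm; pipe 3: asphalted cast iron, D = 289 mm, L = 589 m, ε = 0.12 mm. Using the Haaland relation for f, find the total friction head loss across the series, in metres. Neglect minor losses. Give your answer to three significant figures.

Pipe 1: V = 1.270 m/s, Re = 2.30×10^5, ε/D = 0.00349, f = 0.02784, h_1 = f(L/D)V²/2g = 0.3148 m
Pipe 2: V = 5.125 m/s, Re = 4.61×10^5, ε/D = 0.00410, f = 0.02890, h_2 = f(L/D)V²/2g = 780.4 m
Pipe 3: V = 0.8400 m/s, Re = 1.87×10^5, ε/D = 4.15×10^-4, f = 0.01830, h_3 = f(L/D)V²/2g = 1.341 m
Series → Q common, losses add: H = Σh = 782.0 m

H ≈ 782 m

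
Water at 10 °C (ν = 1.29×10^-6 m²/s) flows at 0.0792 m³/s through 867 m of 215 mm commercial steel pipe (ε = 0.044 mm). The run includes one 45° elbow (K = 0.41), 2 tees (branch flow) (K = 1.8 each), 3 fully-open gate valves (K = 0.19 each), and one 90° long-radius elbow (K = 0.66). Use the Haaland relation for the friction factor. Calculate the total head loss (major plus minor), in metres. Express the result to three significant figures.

V = 4Q/(πD²) = 2.182 m/s; V²/2g = 0.2426 m
Re = 3.64×10^5, ε/D = 2.05×10^-4 → f = 0.01578 (Haaland)
Major: h_f = f(L/D)·V²/2g = 0.01578·4033·0.2426 = 15.43 m
Minor: ΣK = 5.24; h_m = ΣK·V²/2g = 1.271 m
Total H_L = 15.43 + 1.271 = 16.71 m

H_L ≈ 16.7 m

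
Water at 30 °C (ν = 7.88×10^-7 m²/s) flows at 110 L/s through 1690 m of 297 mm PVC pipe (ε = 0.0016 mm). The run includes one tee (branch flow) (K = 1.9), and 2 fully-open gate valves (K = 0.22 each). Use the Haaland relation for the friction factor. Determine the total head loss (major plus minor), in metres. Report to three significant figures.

H_L ≈ 9.60 m

V = 4Q/(πD²) = 1.588 m/s; V²/2g = 0.1285 m
Re = 5.98×10^5, ε/D = 5.39×10^-6 → f = 0.01272 (Haaland)
Major: h_f = f(L/D)·V²/2g = 0.01272·5690·0.1285 = 9.300 m
Minor: ΣK = 2.34; h_m = ΣK·V²/2g = 0.3007 m
Total H_L = 9.300 + 0.3007 = 9.601 m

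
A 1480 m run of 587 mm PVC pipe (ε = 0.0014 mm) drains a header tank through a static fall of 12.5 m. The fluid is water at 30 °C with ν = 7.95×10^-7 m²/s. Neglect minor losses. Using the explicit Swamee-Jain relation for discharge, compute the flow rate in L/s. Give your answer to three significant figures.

Q ≈ 833 L/s

Swamee-Jain (Type II): Q = -0.965·√(gD⁵h_f/L)·ln[ε/(3.7D) + √(3.17ν²L/(gD³h_f))]
√(gD⁵h_f/L) = √(9.81·0.587⁵·12.5/1480) = 0.07599
ε/(3.7D) = 6.45×10^-7; √(3.17ν²L/(gD³h_f)) = 1.09×10^-5
Q = -0.965·0.07599·ln(1.158×10^-5) = 0.8335 m³/s
Check: V = 3.08 m/s, Re = 2.27×10^6, f = 0.01026, h_f = 12.5 m ≈ 12.5 m ✓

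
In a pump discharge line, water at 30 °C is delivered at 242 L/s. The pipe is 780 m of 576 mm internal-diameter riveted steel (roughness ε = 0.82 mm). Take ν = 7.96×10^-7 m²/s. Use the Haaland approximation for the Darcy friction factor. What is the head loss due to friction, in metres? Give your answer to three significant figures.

h_f ≈ 1.30 m

V = 4Q/(πD²) = 4·0.242/(π·0.576²) = 0.9287 m/s
Re = VD/ν = 0.9287·0.576/7.96×10^-7 = 6.72×10^5 → turbulent
ε/D = 0.82/576 = 0.00142
Haaland: f = 0.02179
h_f = f(L/D)V²/(2g) = 0.02179·(780/0.576)·0.9287²/(2·9.81) = 1.297 m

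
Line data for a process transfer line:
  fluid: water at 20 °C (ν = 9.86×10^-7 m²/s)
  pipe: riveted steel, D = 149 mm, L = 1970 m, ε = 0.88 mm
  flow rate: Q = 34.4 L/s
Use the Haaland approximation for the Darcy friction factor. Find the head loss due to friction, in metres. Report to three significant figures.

h_f ≈ 84.7 m

V = 4Q/(πD²) = 4·0.0344/(π·0.149²) = 1.973 m/s
Re = VD/ν = 1.973·0.149/9.86×10^-7 = 2.98×10^5 → turbulent
ε/D = 0.88/149 = 0.00591
Haaland: f = 0.03228
h_f = f(L/D)V²/(2g) = 0.03228·(1970/0.149)·1.973²/(2·9.81) = 84.68 m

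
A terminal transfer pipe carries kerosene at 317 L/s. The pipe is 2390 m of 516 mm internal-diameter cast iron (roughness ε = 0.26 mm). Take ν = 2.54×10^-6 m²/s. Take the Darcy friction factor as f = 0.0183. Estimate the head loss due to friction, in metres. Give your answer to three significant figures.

h_f ≈ 9.93 m

V = 4Q/(πD²) = 4·0.317/(π·0.516²) = 1.516 m/s
h_f = f(L/D)V²/(2g) = 0.01830·(2390/0.516)·1.516²/(2·9.81) = 9.928 m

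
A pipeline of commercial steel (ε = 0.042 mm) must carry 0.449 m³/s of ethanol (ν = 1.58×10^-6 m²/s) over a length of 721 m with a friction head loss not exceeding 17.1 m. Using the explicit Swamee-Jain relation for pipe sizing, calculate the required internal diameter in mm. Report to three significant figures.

D ≈ 399 mm

Swamee-Jain (Type III): D = 0.66·[ε^1.25·(LQ²/(gh_f))^4.75 + ν·Q^9.4·(L/(gh_f))^5.2]^0.04
LQ²/(gh_f) = 0.8665; L/(gh_f) = 4.298
Term 1 = ε^1.25·(…)^4.75 = 1.71×10^-6; Term 2 = ν·Q^9.4·(…)^5.2 = 1.67×10^-6
D = 0.66·(1.71×10^-6 + 1.67×10^-6)^0.04 = 0.3988 m = 399 mm
Check: V = 3.60 m/s, Re = 9.07×10^5, f = 0.01370, h_f = 16.3 m ≈ 17.1 m ✓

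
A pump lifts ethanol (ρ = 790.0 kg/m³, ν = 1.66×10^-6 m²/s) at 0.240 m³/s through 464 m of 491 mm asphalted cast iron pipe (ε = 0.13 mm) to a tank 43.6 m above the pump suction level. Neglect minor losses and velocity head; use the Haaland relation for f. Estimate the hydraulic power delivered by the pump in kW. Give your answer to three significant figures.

P_hyd ≈ 83.4 kW

V = 4Q/(πD²) = 1.268 m/s; Re = 3.75×10^5; ε/D = 2.65×10^-4; f = 0.01622
h_f = f(L/D)V²/2g = 1.255 m
Total head H = z + h_f = 43.6 + 1.255 = 44.86 m
P_hyd = ρgQH = 790.0·9.81·0.240·44.86 = 83.43 kW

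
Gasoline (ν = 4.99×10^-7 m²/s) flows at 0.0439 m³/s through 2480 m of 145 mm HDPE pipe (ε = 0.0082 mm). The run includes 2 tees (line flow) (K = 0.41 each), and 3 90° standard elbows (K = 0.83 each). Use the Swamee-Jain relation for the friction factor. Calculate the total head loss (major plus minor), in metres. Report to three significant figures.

H_L ≈ 82.4 m

V = 4Q/(πD²) = 2.659 m/s; V²/2g = 0.3602 m
Re = 7.73×10^5, ε/D = 5.66×10^-5 → f = 0.01318 (Swamee-Jain)
Major: h_f = f(L/D)·V²/2g = 0.01318·17103·0.3602 = 81.20 m
Minor: ΣK = 3.31; h_m = ΣK·V²/2g = 1.192 m
Total H_L = 81.20 + 1.192 = 82.39 m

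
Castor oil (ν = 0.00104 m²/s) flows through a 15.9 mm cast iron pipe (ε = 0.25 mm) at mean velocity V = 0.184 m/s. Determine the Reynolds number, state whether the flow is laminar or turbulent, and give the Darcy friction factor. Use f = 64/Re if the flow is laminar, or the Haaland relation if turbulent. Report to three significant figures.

Re = VD/ν = 0.1840·0.0159/0.00104 = 2.81
Re < 2300 → laminar → f = 64/Re = 22.75

Re ≈ 2.81; laminar; f = 64/Re ≈ 22.8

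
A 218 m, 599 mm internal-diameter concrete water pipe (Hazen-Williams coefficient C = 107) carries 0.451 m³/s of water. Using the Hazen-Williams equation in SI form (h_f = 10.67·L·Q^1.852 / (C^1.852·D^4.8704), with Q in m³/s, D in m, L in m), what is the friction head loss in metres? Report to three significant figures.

h_f = 10.67·218·0.451^1.852 / (107^1.852·0.599^4.8704) = 1.127 m

h_f ≈ 1.13 m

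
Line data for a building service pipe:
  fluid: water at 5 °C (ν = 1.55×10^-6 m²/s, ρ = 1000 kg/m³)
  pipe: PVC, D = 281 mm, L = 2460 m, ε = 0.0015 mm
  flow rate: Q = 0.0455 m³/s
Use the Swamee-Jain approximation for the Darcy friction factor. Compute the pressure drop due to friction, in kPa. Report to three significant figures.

Δp ≈ 39.8 kPa

V = 4Q/(πD²) = 4·0.0455/(π·0.281²) = 0.7337 m/s
Re = VD/ν = 0.7337·0.281/1.55×10^-6 = 1.33×10^5 → turbulent
ε/D = 0.0015/281 = 5.34×10^-6
Swamee-Jain: f = 0.01688
h_f = f(L/D)V²/(2g) = 0.01688·(2460/0.281)·0.7337²/(2·9.81) = 4.055 m
Δp = ρg·h_f = 1000·9.81·4.055 = 39.78 kPa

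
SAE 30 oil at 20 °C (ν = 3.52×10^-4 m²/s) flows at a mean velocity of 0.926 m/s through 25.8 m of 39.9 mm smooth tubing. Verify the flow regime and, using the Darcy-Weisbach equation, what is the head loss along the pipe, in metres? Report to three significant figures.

Re = VD/ν = 0.926·0.03990/3.52×10^-4 = 105 → laminar (Re < 2300)
f = 64/Re = 0.6097
h_f = f(L/D)V²/(2g) = 0.6097·(25.8/0.03990)·0.926²/(2·9.81) = 17.23 m

h_f ≈ 17.2 m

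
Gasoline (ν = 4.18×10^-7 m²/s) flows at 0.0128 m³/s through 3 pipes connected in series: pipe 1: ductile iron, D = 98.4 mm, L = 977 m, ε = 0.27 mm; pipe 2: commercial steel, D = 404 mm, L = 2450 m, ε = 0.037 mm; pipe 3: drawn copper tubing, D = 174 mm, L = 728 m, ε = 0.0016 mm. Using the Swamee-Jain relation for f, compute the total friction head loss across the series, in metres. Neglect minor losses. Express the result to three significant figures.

Pipe 1: V = 1.683 m/s, Re = 3.96×10^5, ε/D = 0.00274, f = 0.02601, h_1 = f(L/D)V²/2g = 37.30 m
Pipe 2: V = 0.09985 m/s, Re = 9.65×10^4, ε/D = 9.16×10^-5, f = 0.01853, h_2 = f(L/D)V²/2g = 0.05710 m
Pipe 3: V = 0.5383 m/s, Re = 2.24×10^5, ε/D = 9.20×10^-6, f = 0.01528, h_3 = f(L/D)V²/2g = 0.9444 m
Series → Q common, losses add: H = Σh = 38.30 m

H ≈ 38.3 m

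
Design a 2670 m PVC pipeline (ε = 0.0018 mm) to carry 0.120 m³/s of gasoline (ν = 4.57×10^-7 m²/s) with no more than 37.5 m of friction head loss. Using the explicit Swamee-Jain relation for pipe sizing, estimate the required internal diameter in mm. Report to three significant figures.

Swamee-Jain (Type III): D = 0.66·[ε^1.25·(LQ²/(gh_f))^4.75 + ν·Q^9.4·(L/(gh_f))^5.2]^0.04
LQ²/(gh_f) = 0.1045; L/(gh_f) = 7.258
Term 1 = ε^1.25·(…)^4.75 = 1.45×10^-12; Term 2 = ν·Q^9.4·(…)^5.2 = 3.02×10^-11
D = 0.66·(1.45×10^-12 + 3.02×10^-11)^0.04 = 0.2509 m = 251 mm
Check: V = 2.43 m/s, Re = 1.33×10^6, f = 0.01128, h_f = 36.0 m ≈ 37.5 m ✓

D ≈ 251 mm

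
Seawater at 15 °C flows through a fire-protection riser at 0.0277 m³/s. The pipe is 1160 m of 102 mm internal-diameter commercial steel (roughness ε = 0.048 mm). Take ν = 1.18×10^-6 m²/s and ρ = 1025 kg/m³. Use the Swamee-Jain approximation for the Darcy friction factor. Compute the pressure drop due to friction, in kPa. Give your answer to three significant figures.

Δp ≈ 1220 kPa

V = 4Q/(πD²) = 4·0.0277/(π·0.102²) = 3.390 m/s
Re = VD/ν = 3.390·0.102/1.18×10^-6 = 2.93×10^5 → turbulent
ε/D = 0.048/102 = 4.71×10^-4
Swamee-Jain: f = 0.01819
h_f = f(L/D)V²/(2g) = 0.01819·(1160/0.102)·3.390²/(2·9.81) = 121.2 m
Δp = ρg·h_f = 1025·9.81·121.2 = 1218 kPa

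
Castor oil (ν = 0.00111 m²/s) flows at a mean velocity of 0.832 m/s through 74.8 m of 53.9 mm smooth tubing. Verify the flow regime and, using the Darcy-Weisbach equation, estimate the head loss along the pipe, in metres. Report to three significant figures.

h_f ≈ 77.6 m

Re = VD/ν = 0.832·0.05390/0.00111 = 40.4 → laminar (Re < 2300)
f = 64/Re = 1.584
h_f = f(L/D)V²/(2g) = 1.584·(74.8/0.05390)·0.832²/(2·9.81) = 77.56 m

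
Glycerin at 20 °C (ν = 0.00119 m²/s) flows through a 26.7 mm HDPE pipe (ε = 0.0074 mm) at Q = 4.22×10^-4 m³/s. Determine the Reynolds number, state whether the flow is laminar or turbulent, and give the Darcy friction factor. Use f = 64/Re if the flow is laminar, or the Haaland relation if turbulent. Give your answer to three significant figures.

Re ≈ 16.9; laminar; f = 64/Re ≈ 3.78

V = 4Q/(πD²) = 0.7537 m/s
Re = VD/ν = 0.7537·0.0267/0.00119 = 16.9
Re < 2300 → laminar → f = 64/Re = 3.785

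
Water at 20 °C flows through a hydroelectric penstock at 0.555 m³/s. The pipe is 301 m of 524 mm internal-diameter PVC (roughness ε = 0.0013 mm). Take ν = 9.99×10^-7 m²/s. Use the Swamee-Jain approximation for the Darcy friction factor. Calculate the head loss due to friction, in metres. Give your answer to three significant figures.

h_f ≈ 2.16 m

V = 4Q/(πD²) = 4·0.555/(π·0.524²) = 2.574 m/s
Re = VD/ν = 2.574·0.524/9.99×10^-7 = 1.35×10^6 → turbulent
ε/D = 0.0013/524 = 2.48×10^-6
Swamee-Jain: f = 0.01112
h_f = f(L/D)V²/(2g) = 0.01112·(301/0.524)·2.574²/(2·9.81) = 2.156 m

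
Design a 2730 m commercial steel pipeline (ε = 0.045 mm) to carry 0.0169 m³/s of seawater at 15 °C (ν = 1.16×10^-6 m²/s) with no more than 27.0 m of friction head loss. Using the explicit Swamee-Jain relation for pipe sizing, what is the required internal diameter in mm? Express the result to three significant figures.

Swamee-Jain (Type III): D = 0.66·[ε^1.25·(LQ²/(gh_f))^4.75 + ν·Q^9.4·(L/(gh_f))^5.2]^0.04
LQ²/(gh_f) = 0.002944; L/(gh_f) = 10.31
Term 1 = ε^1.25·(…)^4.75 = 3.50×10^-18; Term 2 = ν·Q^9.4·(…)^5.2 = 4.73×10^-18
D = 0.66·(3.50×10^-18 + 4.73×10^-18)^0.04 = 0.1368 m = 137 mm
Check: V = 1.15 m/s, Re = 1.36×10^5, f = 0.01883, h_f = 25.3 m ≈ 27.0 m ✓

D ≈ 137 mm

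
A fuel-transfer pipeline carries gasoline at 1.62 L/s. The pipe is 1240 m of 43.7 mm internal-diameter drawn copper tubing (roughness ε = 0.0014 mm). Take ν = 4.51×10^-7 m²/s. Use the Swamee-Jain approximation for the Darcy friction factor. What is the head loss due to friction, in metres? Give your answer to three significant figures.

V = 4Q/(πD²) = 4·0.00162/(π·0.0437²) = 1.080 m/s
Re = VD/ν = 1.080·0.0437/4.51×10^-7 = 1.05×10^5 → turbulent
ε/D = 0.0014/43.7 = 3.20×10^-5
Swamee-Jain: f = 0.01789
h_f = f(L/D)V²/(2g) = 0.01789·(1240/0.0437)·1.080²/(2·9.81) = 30.19 m

h_f ≈ 30.2 m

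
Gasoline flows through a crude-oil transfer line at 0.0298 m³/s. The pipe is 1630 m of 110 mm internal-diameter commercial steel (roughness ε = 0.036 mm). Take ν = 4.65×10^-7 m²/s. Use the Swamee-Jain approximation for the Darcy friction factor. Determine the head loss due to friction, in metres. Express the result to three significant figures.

h_f ≈ 120 m

V = 4Q/(πD²) = 4·0.0298/(π·0.110²) = 3.136 m/s
Re = VD/ν = 3.136·0.110/4.65×10^-7 = 7.42×10^5 → turbulent
ε/D = 0.036/110 = 3.27×10^-4
Swamee-Jain: f = 0.01621
h_f = f(L/D)V²/(2g) = 0.01621·(1630/0.110)·3.136²/(2·9.81) = 120.4 m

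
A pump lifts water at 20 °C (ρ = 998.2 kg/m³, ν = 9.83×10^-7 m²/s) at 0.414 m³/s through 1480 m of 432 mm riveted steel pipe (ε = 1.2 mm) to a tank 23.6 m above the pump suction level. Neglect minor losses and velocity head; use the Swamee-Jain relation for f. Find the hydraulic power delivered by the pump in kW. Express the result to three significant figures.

P_hyd ≈ 241 kW

V = 4Q/(πD²) = 2.825 m/s; Re = 1.24×10^6; ε/D = 0.00278; f = 0.02579
h_f = f(L/D)V²/2g = 35.92 m
Total head H = z + h_f = 23.6 + 35.92 = 59.52 m
P_hyd = ρgQH = 998.2·9.81·0.414·59.52 = 241.3 kW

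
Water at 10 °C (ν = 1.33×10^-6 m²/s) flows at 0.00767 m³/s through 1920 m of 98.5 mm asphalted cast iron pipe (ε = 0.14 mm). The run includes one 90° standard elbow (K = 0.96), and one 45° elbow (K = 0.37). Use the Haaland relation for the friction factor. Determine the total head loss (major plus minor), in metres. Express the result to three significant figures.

H_L ≈ 24.1 m

V = 4Q/(πD²) = 1.007 m/s; V²/2g = 0.05164 m
Re = 7.45×10^4, ε/D = 0.00142 → f = 0.02389 (Haaland)
Major: h_f = f(L/D)·V²/2g = 0.02389·19492·0.05164 = 24.04 m
Minor: ΣK = 1.33; h_m = ΣK·V²/2g = 0.06868 m
Total H_L = 24.04 + 0.06868 = 24.11 m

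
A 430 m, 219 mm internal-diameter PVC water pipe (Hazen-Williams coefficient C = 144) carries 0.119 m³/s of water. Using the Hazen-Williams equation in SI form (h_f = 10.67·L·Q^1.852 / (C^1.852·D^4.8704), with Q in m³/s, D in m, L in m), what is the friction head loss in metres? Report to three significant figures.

h_f ≈ 14.6 m

h_f = 10.67·430·0.119^1.852 / (144^1.852·0.219^4.8704) = 14.61 m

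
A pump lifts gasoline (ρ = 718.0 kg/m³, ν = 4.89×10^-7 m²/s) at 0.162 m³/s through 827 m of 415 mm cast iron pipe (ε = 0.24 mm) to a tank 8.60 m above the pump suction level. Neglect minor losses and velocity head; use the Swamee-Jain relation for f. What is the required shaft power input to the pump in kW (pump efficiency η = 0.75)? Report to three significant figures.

P_shaft ≈ 17.0 kW

V = 4Q/(πD²) = 1.198 m/s; Re = 1.02×10^6; ε/D = 5.78×10^-4; f = 0.01780
h_f = f(L/D)V²/2g = 2.593 m
Total head H = z + h_f = 8.60 + 2.593 = 11.19 m
P_hyd = ρgQH = 718.0·9.81·0.162·11.19 = 12.77 kW
P_shaft = P_hyd/η = 12.77/0.75 = 17.03 kW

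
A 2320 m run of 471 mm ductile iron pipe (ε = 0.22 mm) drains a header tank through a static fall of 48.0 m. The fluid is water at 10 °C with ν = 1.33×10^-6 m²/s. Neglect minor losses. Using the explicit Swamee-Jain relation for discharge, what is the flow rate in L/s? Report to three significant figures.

Q ≈ 586 L/s

Swamee-Jain (Type II): Q = -0.965·√(gD⁵h_f/L)·ln[ε/(3.7D) + √(3.17ν²L/(gD³h_f))]
√(gD⁵h_f/L) = √(9.81·0.471⁵·48.0/2320) = 0.06859
ε/(3.7D) = 1.26×10^-4; √(3.17ν²L/(gD³h_f)) = 1.63×10^-5
Q = -0.965·0.06859·ln(1.425×10^-4) = 0.5862 m³/s
Check: V = 3.36 m/s, Re = 1.19×10^6, f = 0.01699, h_f = 48.3 m ≈ 48.0 m ✓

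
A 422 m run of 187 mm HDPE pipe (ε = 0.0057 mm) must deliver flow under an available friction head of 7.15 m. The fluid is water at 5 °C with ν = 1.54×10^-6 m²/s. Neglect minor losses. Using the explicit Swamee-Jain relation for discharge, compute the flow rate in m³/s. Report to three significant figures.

Q ≈ 0.0553 m³/s

Swamee-Jain (Type II): Q = -0.965·√(gD⁵h_f/L)·ln[ε/(3.7D) + √(3.17ν²L/(gD³h_f))]
√(gD⁵h_f/L) = √(9.81·0.187⁵·7.15/422) = 0.006165
ε/(3.7D) = 8.24×10^-6; √(3.17ν²L/(gD³h_f)) = 8.32×10^-5
Q = -0.965·0.006165·ln(9.141×10^-5) = 0.05533 m³/s
Check: V = 2.01 m/s, Re = 2.45×10^5, f = 0.01525, h_f = 7.12 m ≈ 7.15 m ✓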